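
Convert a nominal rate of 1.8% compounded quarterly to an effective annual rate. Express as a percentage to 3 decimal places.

EAR = (1 + 1.8%/4)^4 − 1 = (1 + 0.0045)^4 − 1.
(1 + 0.0045)^4 ≈ 1.018122, so EAR ≈ 1.81219%.

1.812%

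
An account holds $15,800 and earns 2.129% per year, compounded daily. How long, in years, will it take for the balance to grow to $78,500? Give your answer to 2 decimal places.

We need (1 + 0.0000583288)^(365t) = 4.9684, so 365t = ln 4.9684 / ln 1.000058 ≈ 27484.4732.
t ≈ 27484.4732/365 = 75.2999 years.

75.30 years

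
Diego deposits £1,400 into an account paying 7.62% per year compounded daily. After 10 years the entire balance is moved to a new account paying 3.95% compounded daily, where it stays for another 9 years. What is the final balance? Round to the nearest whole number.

£4,280

Phase 1: 1,400·(1 + 0.0762/365)^3650 ≈ 2,999.3413.
Phase 2: 2,999.3413·(1 + 0.0395/365)^3285 ≈ 4,279.6596.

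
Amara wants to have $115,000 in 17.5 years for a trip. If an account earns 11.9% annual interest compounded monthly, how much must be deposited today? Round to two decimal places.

Periodic rate = 11.9%/12 = 0.00991667; 210 periods.
P = 115,000/(1 + 0.119/12)^210 ≈ 115,000/7.9426107549 ≈ 14,478.8664.

$14,478.87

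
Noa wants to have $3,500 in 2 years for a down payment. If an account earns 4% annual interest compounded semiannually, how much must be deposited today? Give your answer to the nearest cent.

Periodic rate = 4%/2 = 0.02; 4 periods.
P = 3,500/(1 + 0.02)^4 ≈ 3,500/1.08243216 ≈ 3,233.4590.

$3,233.46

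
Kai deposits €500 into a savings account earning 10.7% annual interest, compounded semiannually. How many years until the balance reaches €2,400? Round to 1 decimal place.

15.0 years

(1 + 0.0535)^(2t) = 2,400/500 = 4.8.
2t·ln(1 + 0.0535) = ln(4.8); 2t = 1.5686/0.052118 ≈ 30.0974.
t ≈ 15.0487 years.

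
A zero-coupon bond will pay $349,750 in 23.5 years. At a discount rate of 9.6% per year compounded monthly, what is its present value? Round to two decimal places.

Periodic rate = 9.6%/12 = 0.008; 282 periods.
P = 349,750/(1 + 0.008)^282 ≈ 349,750/9.45954080386 ≈ 36,973.2535.

$36,973.25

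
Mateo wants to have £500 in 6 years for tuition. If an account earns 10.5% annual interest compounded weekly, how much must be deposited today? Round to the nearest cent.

Growth factor = (1 + 0.105/52)^312 ≈ 1.87641829.
P = 500/1.87641829 ≈ 266.4651.

£266.47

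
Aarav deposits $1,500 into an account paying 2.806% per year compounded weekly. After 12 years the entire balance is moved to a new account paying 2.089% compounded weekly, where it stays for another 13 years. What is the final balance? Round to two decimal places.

After 12 years at 2.806%: 1,500 × 1.400219742 ≈ 2,100.3296.
Then 13 years at 2.089%: 2,100.3296 × 1.311951162 ≈ 2,755.5299.

$2,755.53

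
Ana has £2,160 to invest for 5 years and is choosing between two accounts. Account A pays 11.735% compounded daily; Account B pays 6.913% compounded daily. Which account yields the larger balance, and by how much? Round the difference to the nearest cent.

Account A, by £831.82

A: (1 + 0.11735/365)^1825 ≈ 1.797965411, so 2,160 × 1.797965411 ≈ 3,883.6053.
B: (1 + 0.06913/365)^1825 ≈ 1.41286177, so 2,160 × 1.41286177 ≈ 3,051.7814.
Difference ≈ 831.8239 in favor of A.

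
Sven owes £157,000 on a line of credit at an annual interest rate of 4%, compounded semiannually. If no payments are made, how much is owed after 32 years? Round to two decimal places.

£557,584.44

Growth factor = (1 + 0.02)^64 ≈ 3.55149324328.
A ≈ 157,000 × 3.55149324328 ≈ 557,584.4392.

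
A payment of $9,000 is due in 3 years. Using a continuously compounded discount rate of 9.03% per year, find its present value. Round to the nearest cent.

P = A·e^(−rt) = 9,000·e^(−0.2709).
e^(−0.2709) ≈ 0.7626927619, so P ≈ 6,864.2349.

$6,864.23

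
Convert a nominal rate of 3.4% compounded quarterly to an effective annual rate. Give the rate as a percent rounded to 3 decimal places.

3.444%

EAR = (1 + 3.4%/4)^4 − 1 = (1 + 0.0085)^4 − 1.
(1 + 0.0085)^4 ≈ 1.034436, so EAR ≈ 3.44360%.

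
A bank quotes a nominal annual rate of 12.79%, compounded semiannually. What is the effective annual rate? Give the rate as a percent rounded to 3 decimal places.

EAR = (1 + 12.79%/2)^2 − 1 = (1 + 0.06395)^2 − 1.
(1 + 0.06395)^2 ≈ 1.13199, so EAR ≈ 13.19896%.

13.199%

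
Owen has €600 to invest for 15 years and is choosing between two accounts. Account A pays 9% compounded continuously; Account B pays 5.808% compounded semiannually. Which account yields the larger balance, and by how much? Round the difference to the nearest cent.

Account A, by €898.27

A: e^(0.09·15) = e^1.35 ≈ 3.857425531, so 600 × 3.857425531 ≈ 2,314.4553.
B: (1 + 0.02904)^30 ≈ 2.360302677, so 600 × 2.360302677 ≈ 1,416.1816.
Difference ≈ 898.2737 in favor of A.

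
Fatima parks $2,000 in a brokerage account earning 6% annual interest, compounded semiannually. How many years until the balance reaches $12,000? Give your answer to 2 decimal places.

30.31 years

(1 + 0.03)^(2t) = 12,000/2,000 = 6.
2t·ln(1 + 0.03) = ln(6); 2t = 1.7918/0.0295588 ≈ 60.6168.
t ≈ 30.3084 years.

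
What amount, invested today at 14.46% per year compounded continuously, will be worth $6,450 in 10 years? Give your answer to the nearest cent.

$1,519.04

P = A·e^(−rt) = 6,450·e^(−1.446).
e^(−1.446) ≈ 0.2355104483, so P ≈ 1,519.0424.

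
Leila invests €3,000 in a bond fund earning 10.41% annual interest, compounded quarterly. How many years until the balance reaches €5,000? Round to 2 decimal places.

4.97 years

(1 + 0.026025)^(4t) = 5,000/3,000 = 1.6667.
4t·ln(1 + 0.026025) = ln(1.6667); 4t = 0.51083/0.0256921 ≈ 19.8826.
t ≈ 4.9706 years.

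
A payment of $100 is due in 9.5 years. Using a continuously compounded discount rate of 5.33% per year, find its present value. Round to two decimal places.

$60.27

P = A·e^(−rt) = 100·e^(−0.50635).
e^(−0.50635) ≈ 0.60269139, so P ≈ 60.2691.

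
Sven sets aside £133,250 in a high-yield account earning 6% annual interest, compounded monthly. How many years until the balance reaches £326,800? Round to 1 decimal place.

We need (1 + 0.005)^(12t) = 2.4525, so 12t = ln 2.4525 / ln 1.005 ≈ 179.8724.
t ≈ 179.8724/12 = 14.9894 years.

15.0 years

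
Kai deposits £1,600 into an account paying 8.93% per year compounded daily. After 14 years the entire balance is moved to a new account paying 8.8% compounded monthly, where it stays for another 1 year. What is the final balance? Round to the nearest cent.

£6,096.59

After 14 years at 8.93%: 1,600 × 3.49050732 ≈ 5,584.8117.
Then 1 years at 8.8%: 5,584.8117 × 1.091637543 ≈ 6,096.5901.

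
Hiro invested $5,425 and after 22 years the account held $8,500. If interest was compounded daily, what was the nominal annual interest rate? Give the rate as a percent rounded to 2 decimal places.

2.04%

(1 + r/365)^8030 = 8,500/5,425 = 1.56682.
1 + r/365 = 1.56682^(1/8030) ≈ 1.000056, so r/365 ≈ 0.0000559229.
r ≈ 365·0.0000559229 = 2.04119%.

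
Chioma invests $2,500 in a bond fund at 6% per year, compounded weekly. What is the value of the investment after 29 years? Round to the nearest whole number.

$14,229

Growth factor = (1 + 0.06/52)^1508 ≈ 5.6916314273.
A ≈ 2,500 × 5.6916314273 ≈ 14,229.0786.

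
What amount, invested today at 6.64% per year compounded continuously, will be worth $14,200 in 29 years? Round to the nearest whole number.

P = A·e^(−rt) = 14,200·e^(−1.9256).
e^(−1.9256) ≈ 0.14578825765, so P ≈ 2,070.1933.

$2,070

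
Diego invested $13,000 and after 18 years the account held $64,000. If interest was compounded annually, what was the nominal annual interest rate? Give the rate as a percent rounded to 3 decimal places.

(1 + r)^18 = 64,000/13,000 = 4.92308.
1 + r = 4.92308^(1/18) ≈ 1.092591, so r ≈ 0.0925909.
r ≈ 9.25909%.

9.259%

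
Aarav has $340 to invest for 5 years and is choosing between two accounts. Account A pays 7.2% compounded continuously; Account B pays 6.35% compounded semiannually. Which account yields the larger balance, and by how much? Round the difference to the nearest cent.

Account A, by $22.58

A: e^(0.072·5) = e^0.36 ≈ 1.43332941, so 340 × 1.43332941 ≈ 487.3320.
B: (1 + 0.03175)^10 ≈ 1.36692528, so 340 × 1.36692528 ≈ 464.7546.
Difference ≈ 22.5774 in favor of A.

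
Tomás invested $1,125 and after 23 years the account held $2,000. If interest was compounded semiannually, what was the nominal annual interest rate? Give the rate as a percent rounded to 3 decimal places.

(1 + r/2)^46 = 2,000/1,125 = 1.77778.
1 + r/2 = 1.77778^(1/46) ≈ 1.012586, so r/2 ≈ 0.0125865.
r ≈ 2·0.0125865 = 2.51729%.

2.517%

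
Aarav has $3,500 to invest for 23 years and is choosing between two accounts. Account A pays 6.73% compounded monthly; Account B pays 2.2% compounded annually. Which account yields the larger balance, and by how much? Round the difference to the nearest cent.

Account A, by $10,611.05

Account A growth factor: (1 + 0.0673/12)^276 ≈ 4.6812987933; balance ≈ 16,384.5458.
Account B growth factor: (1 + 0.022)^23 ≈ 1.649569444; balance ≈ 5,773.4931.
Account A is larger by 10,611.0527.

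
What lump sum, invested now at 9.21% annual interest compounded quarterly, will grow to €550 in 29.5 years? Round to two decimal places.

€37.48

Growth factor = (1 + 0.023025)^118 ≈ 14.6749668.
P = 550/14.6749668 ≈ 37.4788.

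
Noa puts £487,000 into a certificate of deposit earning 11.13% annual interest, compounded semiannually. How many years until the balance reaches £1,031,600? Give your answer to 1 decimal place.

(1 + 0.05565)^(2t) = 1,031,600/487,000 = 2.1183.
2t·ln(1 + 0.05565) = ln(2.1183); 2t = 0.7506/0.0541567 ≈ 13.8598.
t ≈ 6.9299 years.

6.9 years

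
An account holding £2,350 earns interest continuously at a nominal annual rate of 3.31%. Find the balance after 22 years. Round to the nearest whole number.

£4,868

A = P·e^(rt) = 2,350·e^(0.0331·22) = 2,350·e^0.7282.
e^0.7282 ≈ 2.071348822, so A ≈ 4,867.6697.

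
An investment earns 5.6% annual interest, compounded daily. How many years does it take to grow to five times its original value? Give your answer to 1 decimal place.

28.7 years

(1 + 0.000153425)^(365t) = 5.
365t = ln 5 / ln(1 + 0.000153425) ≈ 1.6094/0.000153413 ≈ 10490.8911.
t ≈ 28.7422.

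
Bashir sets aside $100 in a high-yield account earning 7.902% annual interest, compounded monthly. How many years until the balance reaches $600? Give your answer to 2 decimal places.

22.75 years

We need (1 + 0.006585)^(12t) = 6, so 12t = ln 6 / ln 1.006585 ≈ 272.9920.
t ≈ 272.9920/12 = 22.7493 years.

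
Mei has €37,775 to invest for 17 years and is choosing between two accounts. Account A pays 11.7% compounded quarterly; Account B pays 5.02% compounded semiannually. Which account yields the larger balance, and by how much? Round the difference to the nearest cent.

Account A growth factor: (1 + 0.02925)^68 ≈ 7.10263579165; balance ≈ 268,302.0670.
Account B growth factor: (1 + 0.0251)^34 ≈ 2.3230146016; balance ≈ 87,751.8766.
Account A is larger by 180,550.1905.

Account A, by €180,550.19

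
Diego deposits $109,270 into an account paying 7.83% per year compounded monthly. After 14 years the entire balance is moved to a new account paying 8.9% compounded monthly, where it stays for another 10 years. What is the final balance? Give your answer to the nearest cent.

$790,904.18

After 14 years at 7.83%: 109,270 × 2.98213393224 ≈ 325,857.7748.
Then 10 years at 8.9%: 325,857.7748 × 2.42714534544 ≈ 790,904.1813.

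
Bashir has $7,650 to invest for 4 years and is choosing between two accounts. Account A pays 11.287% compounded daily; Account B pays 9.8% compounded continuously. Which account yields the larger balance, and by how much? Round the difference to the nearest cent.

Account A growth factor: (1 + 0.11287/365)^1460 ≈ 1.5705253923; balance ≈ 12,014.5193.
Account B growth factor: e^(0.098·4) = e^0.392 ≈ 1.4799377114; balance ≈ 11,321.5235.
Account A is larger by 692.9958.

Account A, by $693.00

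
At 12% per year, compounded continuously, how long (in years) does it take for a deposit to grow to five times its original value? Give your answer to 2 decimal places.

e^(0.12t) = 5, so 0.12t = ln 5 ≈ 1.6094.
t ≈ 1.6094/0.12 ≈ 13.4120.

13.41 years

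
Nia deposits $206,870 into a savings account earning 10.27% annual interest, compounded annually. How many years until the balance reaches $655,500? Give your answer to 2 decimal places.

We need (1 + 0.1027)^t = 3.1687, so t = ln 3.1687 / ln 1.1027 ≈ 11.7971.

11.80 years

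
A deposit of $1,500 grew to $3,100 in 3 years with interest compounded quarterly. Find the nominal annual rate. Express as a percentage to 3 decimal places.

24.945%

(1 + r/4)^12 = 3,100/1,500 = 2.06667.
1 + r/4 = 2.06667^(1/12) ≈ 1.062362, so r/4 ≈ 0.062362.
r ≈ 4·0.062362 = 24.94481%.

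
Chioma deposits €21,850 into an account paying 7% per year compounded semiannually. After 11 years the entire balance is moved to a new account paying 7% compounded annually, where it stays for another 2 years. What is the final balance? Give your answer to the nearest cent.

After 11 years at 7%: 21,850 × 2.1315115753 ≈ 46,573.5279.
Then 2 years at 7%: 46,573.5279 × 1.1449 ≈ 53,322.0321.

€53,322.03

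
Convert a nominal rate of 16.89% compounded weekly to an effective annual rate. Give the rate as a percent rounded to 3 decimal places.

18.368%

One year is 52 periods at 0.00324808 each: (1 + 0.00324808)^52 ≈ 1.183678.
EAR = 1.183678 − 1 ≈ 18.36777%.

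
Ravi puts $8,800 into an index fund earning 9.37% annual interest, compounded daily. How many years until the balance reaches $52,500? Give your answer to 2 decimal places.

19.06 years

(1 + 0.000256712)^(365t) = 52,500/8,800 = 5.9659.
365t·ln(1 + 0.000256712) = ln(5.9659); 365t = 1.7861/0.000256679 ≈ 6958.3362.
t ≈ 19.0639 years.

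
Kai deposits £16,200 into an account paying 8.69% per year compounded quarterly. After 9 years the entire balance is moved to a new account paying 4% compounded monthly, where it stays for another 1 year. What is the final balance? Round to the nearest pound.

After 9 years at 8.69%: 16,200 × 2.1678274961 ≈ 35,118.8054.
Then 1 years at 4%: 35,118.8054 × 1.0407415429 ≈ 36,549.5998.

£36,550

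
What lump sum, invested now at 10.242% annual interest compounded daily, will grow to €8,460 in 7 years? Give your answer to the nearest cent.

€4,130.96

Periodic rate = 10.242%/365 = 0.000280603; 2555 periods.
P = 8,460/(1 + 0.10242/365)^2555 ≈ 8,460/2.047950283 ≈ 4,130.9597.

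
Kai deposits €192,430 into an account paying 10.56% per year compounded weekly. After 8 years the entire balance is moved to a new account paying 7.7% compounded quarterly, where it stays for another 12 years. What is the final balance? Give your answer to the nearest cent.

€1,117,550.84

After 8 years at 10.56%: 192,430 × 2.325519285345 ≈ 447,499.6761.
Then 12 years at 7.7%: 447,499.6761 × 2.497322131603 ≈ 1,117,550.8450.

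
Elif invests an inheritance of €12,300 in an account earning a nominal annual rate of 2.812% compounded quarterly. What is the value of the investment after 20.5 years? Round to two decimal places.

Growth factor = (1 + 0.00703)^82 ≈ 1.7761412778.
A ≈ 12,300 × 1.7761412778 ≈ 21,846.5377.

€21,846.54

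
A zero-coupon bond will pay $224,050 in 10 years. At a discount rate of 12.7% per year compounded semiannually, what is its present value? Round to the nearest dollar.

$65,403

Growth factor = (1 + 0.0635)^20 ≈ 3.42570439439.
P = 224,050/3.42570439439 ≈ 65,402.6075.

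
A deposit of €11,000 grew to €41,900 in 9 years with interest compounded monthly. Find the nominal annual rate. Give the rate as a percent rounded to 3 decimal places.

(1 + r/12)^108 = 41,900/11,000 = 3.80909.
1 + r/12 = 3.80909^(1/108) ≈ 1.01246, so r/12 ≈ 0.0124602.
r ≈ 12·0.0124602 = 14.95228%.

14.952%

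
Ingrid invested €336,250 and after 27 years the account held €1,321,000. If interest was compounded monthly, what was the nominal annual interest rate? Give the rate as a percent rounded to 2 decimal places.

5.08%

The 324-period growth factor is 1,321,000/336,250 = 3.92862.
r/12 = 3.92862^(1/324) − 1 ≈ 0.00423205, so r ≈ 12·0.00423205 = 5.07845%.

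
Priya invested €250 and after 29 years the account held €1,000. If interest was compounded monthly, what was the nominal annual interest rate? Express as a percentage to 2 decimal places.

4.79%

The 348-period growth factor is 1,000/250 = 4.
r/12 = 4^(1/348) − 1 ≈ 0.00399155, so r ≈ 12·0.00399155 = 4.78986%.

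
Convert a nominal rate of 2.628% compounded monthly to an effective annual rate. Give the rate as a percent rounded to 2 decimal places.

One year is 12 periods at 0.00219 each: (1 + 0.00219)^12 ≈ 1.026599.
EAR = 1.026599 − 1 ≈ 2.65989%.

2.66%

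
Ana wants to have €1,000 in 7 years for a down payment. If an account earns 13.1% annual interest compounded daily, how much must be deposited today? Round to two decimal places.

Periodic rate = 13.1%/365 = 0.000358904; 2555 periods.
P = 1,000/(1 + 0.131/365)^2555 ≈ 1,000/2.50136225 ≈ 399.7822.

€399.78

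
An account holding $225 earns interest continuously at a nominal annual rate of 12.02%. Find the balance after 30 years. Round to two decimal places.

A = P·e^(rt) = 225·e^(0.1202·30) = 225·e^3.606.
e^3.606 ≈ 36.81848394, so A ≈ 8,284.1589.

$8,284.16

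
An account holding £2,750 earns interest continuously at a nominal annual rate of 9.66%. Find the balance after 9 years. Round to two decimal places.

£6,560.07

A = P·e^(rt) = 2,750·e^(0.0966·9) = 2,750·e^0.8694.
e^0.8694 ≈ 2.385479137, so A ≈ 6,560.0676.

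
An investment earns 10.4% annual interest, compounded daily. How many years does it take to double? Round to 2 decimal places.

(1 + 0.000284932)^(365t) = 2.
365t = ln 2 / ln(1 + 0.000284932) ≈ 0.69315/0.000284891 ≈ 2433.0266.
t ≈ 6.6658.

6.67 years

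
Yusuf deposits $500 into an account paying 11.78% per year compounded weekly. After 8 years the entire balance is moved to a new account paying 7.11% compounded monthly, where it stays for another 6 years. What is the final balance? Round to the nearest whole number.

$1,961

Phase 1: 500·(1 + 0.1178/52)^416 ≈ 1,281.6996.
Phase 2: 1,281.6996·(1 + 0.005925)^72 ≈ 1,961.1443.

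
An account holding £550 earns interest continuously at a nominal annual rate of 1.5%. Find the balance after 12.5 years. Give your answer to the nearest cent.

£663.43

A = P·e^(rt) = 550·e^(0.015·12.5) = 550·e^0.1875.
e^0.1875 ≈ 1.20623025, so A ≈ 663.4266.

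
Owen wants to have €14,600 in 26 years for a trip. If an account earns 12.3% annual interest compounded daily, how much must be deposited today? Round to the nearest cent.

Growth factor = (1 + 0.123/365)^9490 ≈ 24.470327961.
P = 14,600/24.470327961 ≈ 596.6410.

€596.64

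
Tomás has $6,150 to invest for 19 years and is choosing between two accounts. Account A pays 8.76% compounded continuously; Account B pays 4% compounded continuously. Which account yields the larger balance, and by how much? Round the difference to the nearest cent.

Account A, by $19,336.99

A: e^(0.0876·19) = e^1.6644 ≈ 5.282502797, so 6,150 × 5.282502797 ≈ 32,487.3922.
B: e^(0.04·19) = e^0.76 ≈ 2.1382762205, so 6,150 × 2.1382762205 ≈ 13,150.3988.
Difference ≈ 19,336.9934 in favor of A.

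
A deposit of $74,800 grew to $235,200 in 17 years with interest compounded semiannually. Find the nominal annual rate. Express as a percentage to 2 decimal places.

6.85%

The 34-period growth factor is 235,200/74,800 = 3.14439.
r/2 = 3.14439^(1/34) − 1 ≈ 0.0342688, so r ≈ 2·0.0342688 = 6.85375%.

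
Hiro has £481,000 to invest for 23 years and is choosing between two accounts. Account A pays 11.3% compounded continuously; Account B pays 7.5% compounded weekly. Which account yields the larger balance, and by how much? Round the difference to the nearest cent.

Account A, by £3,773,315.55

Account A growth factor: e^(0.113·23) = e^2.599 ≈ 13.45028102659; balance ≈ 6,469,585.1738.
Account B growth factor: (1 + 0.075/52)^1196 ≈ 5.605550146221; balance ≈ 2,696,269.6203.
Account A is larger by 3,773,315.5535.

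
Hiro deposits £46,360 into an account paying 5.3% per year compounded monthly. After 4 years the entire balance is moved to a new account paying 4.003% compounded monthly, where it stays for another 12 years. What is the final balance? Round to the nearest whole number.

£92,530

Phase 1: 46,360·(1 + 0.053/12)^48 ≈ 57,281.0713.
Phase 2: 57,281.0713·(1 + 0.04003/12)^144 ≈ 92,529.8044.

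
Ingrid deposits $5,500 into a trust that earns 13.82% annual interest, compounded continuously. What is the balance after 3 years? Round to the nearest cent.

A = P·e^(rt) = 5,500·e^(0.1382·3) = 5,500·e^0.4146.
e^0.4146 ≈ 1.513765114, so A ≈ 8,325.7081.

$8,325.71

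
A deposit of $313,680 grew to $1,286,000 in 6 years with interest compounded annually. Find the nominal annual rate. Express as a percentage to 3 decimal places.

The 6-period growth factor is 1,286,000/313,680 = 4.09972.
r = 4.09972^(1/6) − 1 ≈ 0.265102, i.e. 26.51024%.

26.510%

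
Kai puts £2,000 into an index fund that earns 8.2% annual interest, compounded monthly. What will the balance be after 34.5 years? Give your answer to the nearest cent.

£33,532.84

Periodic rate = 8.2%/12 = 0.00683333; periods = 12·34.5 = 414.
A = 2,000·(1 + 0.082/12)^414 ≈ 2,000·16.766419695 ≈ 33,532.8394.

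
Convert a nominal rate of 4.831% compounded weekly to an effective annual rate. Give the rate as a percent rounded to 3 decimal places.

One year is 52 periods at 0.000929038 each: (1 + 0.000929038)^52 ≈ 1.049472.
EAR = 1.049472 − 1 ≈ 4.94724%.

4.947%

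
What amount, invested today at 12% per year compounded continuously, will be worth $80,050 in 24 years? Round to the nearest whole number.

P = A·e^(−rt) = 80,050·e^(−2.88).
e^(−2.88) ≈ 0.056134762834, so P ≈ 4,493.5878.

$4,494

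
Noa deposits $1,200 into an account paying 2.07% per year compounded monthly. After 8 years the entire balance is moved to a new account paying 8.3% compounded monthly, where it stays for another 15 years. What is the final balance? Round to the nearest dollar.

$4,896

After 8 years at 2.07%: 1,200 × 1.179932619 ≈ 1,415.9191.
Then 15 years at 8.3%: 1,415.9191 × 3.458082091 ≈ 4,896.3646.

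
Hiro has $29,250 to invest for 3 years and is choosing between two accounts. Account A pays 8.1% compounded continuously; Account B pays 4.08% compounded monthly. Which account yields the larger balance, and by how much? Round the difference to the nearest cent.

Account A, by $4,244.09

Account A growth factor: e^(0.081·3) = e^0.243 ≈ 1.2750686241; balance ≈ 37,295.7573.
Account B growth factor: (1 + 0.0034)^36 ≈ 1.1299714766; balance ≈ 33,051.6657.
Account A is larger by 4,244.0916.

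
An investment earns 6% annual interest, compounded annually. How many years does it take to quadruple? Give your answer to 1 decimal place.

23.8 years

(1 + 0.06)^t = 4.
t = ln 4 / ln(1 + 0.06) ≈ 1.3863/0.0582689 ≈ 23.7913.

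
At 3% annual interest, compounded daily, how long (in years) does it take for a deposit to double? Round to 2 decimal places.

23.11 years

(1 + 0.0000821918)^(365t) = 2.
365t = ln 2 / ln(1 + 0.0000821918) ≈ 0.69315/8.21884e-05 ≈ 8433.6373.
t ≈ 23.1059.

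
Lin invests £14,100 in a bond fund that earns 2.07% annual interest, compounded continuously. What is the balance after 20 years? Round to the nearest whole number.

A = P·e^(rt) = 14,100·e^(0.0207·20) = 14,100·e^0.414.
e^0.414 ≈ 1.5128571269, so A ≈ 21,331.2855.

£21,331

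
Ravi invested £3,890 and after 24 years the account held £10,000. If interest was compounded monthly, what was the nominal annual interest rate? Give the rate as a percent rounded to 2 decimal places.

The 288-period growth factor is 10,000/3,890 = 2.57069.
r/12 = 2.57069^(1/288) − 1 ≈ 0.00328377, so r ≈ 12·0.00328377 = 3.94052%.

3.94%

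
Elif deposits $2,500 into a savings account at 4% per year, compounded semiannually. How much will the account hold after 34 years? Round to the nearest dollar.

Growth factor = (1 + 0.02)^68 ≈ 3.844250503.
A ≈ 2,500 × 3.844250503 ≈ 9,610.6263.

$9,611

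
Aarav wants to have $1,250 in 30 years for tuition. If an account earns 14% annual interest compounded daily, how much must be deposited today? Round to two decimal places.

$18.76

Periodic rate = 14%/365 = 0.000383562; 10950 periods.
P = 1,250/(1 + 0.14/365)^10950 ≈ 1,250/66.63265192 ≈ 18.7596.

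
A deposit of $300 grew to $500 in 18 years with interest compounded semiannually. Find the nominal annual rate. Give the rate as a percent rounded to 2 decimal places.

The 36-period growth factor is 500/300 = 1.66667.
r/2 = 1.66667^(1/36) − 1 ≈ 0.0142908, so r ≈ 2·0.0142908 = 2.85815%.

2.86%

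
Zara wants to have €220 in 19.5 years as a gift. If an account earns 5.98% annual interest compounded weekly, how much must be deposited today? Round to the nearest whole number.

Growth factor = (1 + 0.00115)^1014 ≈ 3.20730175.
P = 220/3.20730175 ≈ 68.5935.

€69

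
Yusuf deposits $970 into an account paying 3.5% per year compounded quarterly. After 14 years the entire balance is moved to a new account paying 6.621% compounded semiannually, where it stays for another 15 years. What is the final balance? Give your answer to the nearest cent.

Phase 1: 970·(1 + 0.00875)^56 ≈ 1,579.9757.
Phase 2: 1,579.9757·(1 + 0.033105)^30 ≈ 4,197.4382.

$4,197.44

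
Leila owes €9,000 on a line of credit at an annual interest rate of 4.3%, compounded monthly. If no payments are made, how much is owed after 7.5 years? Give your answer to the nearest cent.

Growth factor = (1 + 0.043/12)^90 ≈ 1.3797793073.
A ≈ 9,000 × 1.3797793073 ≈ 12,418.0138.

€12,418.01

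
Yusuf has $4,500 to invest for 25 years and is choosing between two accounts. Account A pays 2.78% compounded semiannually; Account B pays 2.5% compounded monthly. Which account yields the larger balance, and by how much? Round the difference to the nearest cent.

Account A, by $572.00

Account A growth factor: (1 + 0.0139)^50 ≈ 1.994142331; balance ≈ 8,973.6405.
Account B growth factor: (1 + 0.025/12)^300 ≈ 1.867031733; balance ≈ 8,401.6428.
Account A is larger by 571.9977.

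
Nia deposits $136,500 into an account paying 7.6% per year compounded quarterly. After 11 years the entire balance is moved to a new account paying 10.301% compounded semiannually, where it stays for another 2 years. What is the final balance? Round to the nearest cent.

Phase 1: 136,500·(1 + 0.019)^44 ≈ 312,461.6686.
Phase 2: 312,461.6686·(1 + 0.051505)^4 ≈ 381,981.3121.

$381,981.31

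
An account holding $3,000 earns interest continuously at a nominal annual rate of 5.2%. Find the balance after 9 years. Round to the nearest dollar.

A = P·e^(rt) = 3,000·e^(0.052·9) = 3,000·e^0.468.
e^0.468 ≈ 1.596797403, so A ≈ 4,790.3922.

$4,790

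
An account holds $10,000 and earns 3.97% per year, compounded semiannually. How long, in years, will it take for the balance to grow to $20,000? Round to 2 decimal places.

17.63 years

(1 + 0.01985)^(2t) = 20,000/10,000 = 2.
2t·ln(1 + 0.01985) = ln(2); 2t = 0.69315/0.0196556 ≈ 35.2647.
t ≈ 17.6323 years.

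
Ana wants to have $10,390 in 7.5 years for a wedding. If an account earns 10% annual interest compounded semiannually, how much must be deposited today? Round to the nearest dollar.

Growth factor = (1 + 0.05)^15 ≈ 2.0789281794.
P = 10,390/2.0789281794 ≈ 4,997.7676.

$4,998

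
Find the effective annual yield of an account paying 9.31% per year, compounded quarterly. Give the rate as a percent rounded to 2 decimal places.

9.64%

One year is 4 periods at 0.023275 each: (1 + 0.023275)^4 ≈ 1.096401.
EAR = 1.096401 − 1 ≈ 9.64011%.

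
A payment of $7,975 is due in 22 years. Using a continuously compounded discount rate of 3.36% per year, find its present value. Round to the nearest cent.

$3,808.03

P = A·e^(−rt) = 7,975·e^(−0.7392).
e^(−0.7392) ≈ 0.4774957594, so P ≈ 3,808.0287.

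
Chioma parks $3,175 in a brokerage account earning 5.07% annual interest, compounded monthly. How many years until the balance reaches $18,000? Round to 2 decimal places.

34.29 years

(1 + 0.004225)^(12t) = 18,000/3,175 = 5.6693.
12t·ln(1 + 0.004225) = ln(5.6693); 12t = 1.7351/0.0042161 ≈ 411.5330.
t ≈ 34.2944 years.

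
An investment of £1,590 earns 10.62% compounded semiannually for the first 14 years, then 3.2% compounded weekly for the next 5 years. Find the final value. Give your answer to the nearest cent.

After 14 years at 10.62%: 1,590 × 4.257446091 ≈ 6,769.3393.
Then 5 years at 3.2%: 6,769.3393 × 1.173453123 ≈ 7,943.5023.

£7,943.50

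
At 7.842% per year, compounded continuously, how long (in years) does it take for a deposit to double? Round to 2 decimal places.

e^(0.07842t) = 2, so 0.07842t = ln 2 ≈ 0.69315.
t ≈ 0.69315/0.07842 ≈ 8.8389.

8.84 years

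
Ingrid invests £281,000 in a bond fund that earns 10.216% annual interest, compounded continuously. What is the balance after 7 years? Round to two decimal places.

£574,485.39

A = P·e^(rt) = 281,000·e^(0.10216·7) = 281,000·e^0.71512.
e^0.71512 ≈ 2.04443199938, so A ≈ 574,485.3918.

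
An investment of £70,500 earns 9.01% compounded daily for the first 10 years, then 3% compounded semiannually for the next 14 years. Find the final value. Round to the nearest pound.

Phase 1: 70,500·(1 + 0.0901/365)^3650 ≈ 173,556.2098.
Phase 2: 173,556.2098·(1 + 0.015)^28 ≈ 263,323.3309.

£263,323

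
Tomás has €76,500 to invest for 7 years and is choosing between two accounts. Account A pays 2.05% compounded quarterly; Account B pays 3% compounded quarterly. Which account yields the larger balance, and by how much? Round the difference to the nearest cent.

A: (1 + 0.005125)^28 ≈ 1.1538838727, so 76,500 × 1.1538838727 ≈ 88,272.1163.
B: (1 + 0.0075)^28 ≈ 1.2327117476, so 76,500 × 1.2327117476 ≈ 94,302.4487.
Difference ≈ 6,030.3324 in favor of B.

Account B, by €6,030.33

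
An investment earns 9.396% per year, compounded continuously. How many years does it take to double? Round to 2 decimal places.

e^(0.09396t) = 2, so 0.09396t = ln 2 ≈ 0.69315.
t ≈ 0.69315/0.09396 ≈ 7.3770.

7.38 years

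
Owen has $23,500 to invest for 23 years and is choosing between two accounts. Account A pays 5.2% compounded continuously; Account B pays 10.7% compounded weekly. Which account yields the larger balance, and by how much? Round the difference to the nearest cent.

Account B, by $196,931.67

Account A growth factor: e^(0.052·23) = e^1.196 ≈ 3.3068629806; balance ≈ 77,711.2800.
Account B growth factor: (1 + 0.107/52)^1196 ≈ 11.6869341402; balance ≈ 274,642.9523.
Account B is larger by 196,931.6723.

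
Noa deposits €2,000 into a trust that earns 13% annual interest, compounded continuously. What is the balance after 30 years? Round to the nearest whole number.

€98,805

A = P·e^(rt) = 2,000·e^(0.13·30) = 2,000·e^3.9.
e^3.9 ≈ 49.402449106, so A ≈ 98,804.8982.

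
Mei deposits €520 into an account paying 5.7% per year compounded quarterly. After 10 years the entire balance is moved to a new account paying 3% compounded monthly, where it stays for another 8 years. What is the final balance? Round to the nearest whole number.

Phase 1: 520·(1 + 0.01425)^40 ≈ 915.8071.
Phase 2: 915.8071·(1 + 0.0025)^96 ≈ 1,163.8703.

€1,164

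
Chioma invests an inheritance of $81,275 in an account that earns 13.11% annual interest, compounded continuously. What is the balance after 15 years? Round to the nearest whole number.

A = P·e^(rt) = 81,275·e^(0.1311·15) = 81,275·e^1.9665.
e^1.9665 ≈ 7.14562298984, so A ≈ 580,760.5085.

$580,761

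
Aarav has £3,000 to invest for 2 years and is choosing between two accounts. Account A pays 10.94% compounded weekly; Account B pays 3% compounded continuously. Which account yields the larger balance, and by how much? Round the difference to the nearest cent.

Account A growth factor: (1 + 0.1094/52)^104 ≈ 1.244296315; balance ≈ 3,732.8889.
Account B growth factor: e^(0.03·2) = e^0.06 ≈ 1.061836547; balance ≈ 3,185.5096.
Account A is larger by 547.3793.

Account A, by £547.38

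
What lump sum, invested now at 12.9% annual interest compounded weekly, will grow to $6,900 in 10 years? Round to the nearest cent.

Growth factor = (1 + 0.129/52)^520 ≈ 3.626987976.
P = 6,900/3.626987976 ≈ 1,902.4050.

$1,902.40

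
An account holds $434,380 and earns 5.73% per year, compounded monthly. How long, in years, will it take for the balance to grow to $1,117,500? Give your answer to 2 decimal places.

We need (1 + 0.004775)^(12t) = 2.5726, so 12t = ln 2.5726 / ln 1.004775 ≈ 198.3631.
t ≈ 198.3631/12 = 16.5303 years.

16.53 years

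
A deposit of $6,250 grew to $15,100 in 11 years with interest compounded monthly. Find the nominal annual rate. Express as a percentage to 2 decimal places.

8.05%

(1 + r/12)^132 = 15,100/6,250 = 2.416.
1 + r/12 = 2.416^(1/132) ≈ 1.006705, so r/12 ≈ 0.00670506.
r ≈ 12·0.00670506 = 8.04607%.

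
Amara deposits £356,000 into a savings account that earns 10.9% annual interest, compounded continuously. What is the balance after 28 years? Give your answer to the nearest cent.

£7,532,111.78

A = P·e^(rt) = 356,000·e^(0.109·28) = 356,000·e^3.052.
e^3.052 ≈ 21.15761737024, so A ≈ 7,532,111.7838.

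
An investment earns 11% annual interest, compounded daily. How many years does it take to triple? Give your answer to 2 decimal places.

(1 + 0.00030137)^(365t) = 3.
365t = ln 3 / ln(1 + 0.00030137) ≈ 1.0986/0.000301324 ≈ 3645.9446.
t ≈ 9.9889.

9.99 years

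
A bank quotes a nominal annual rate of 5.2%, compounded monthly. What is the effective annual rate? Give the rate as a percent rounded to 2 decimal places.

EAR = (1 + 5.2%/12)^12 − 1 = (1 + 0.00433333)^12 − 1.
(1 + 0.00433333)^12 ≈ 1.053257, so EAR ≈ 5.32574%.

5.33%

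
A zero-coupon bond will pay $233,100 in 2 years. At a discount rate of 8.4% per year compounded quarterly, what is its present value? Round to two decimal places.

Periodic rate = 8.4%/4 = 0.021; 8 periods.
P = 233,100/(1 + 0.021)^8 ≈ 233,100/1.1808804608 ≈ 197,395.0859.

$197,395.09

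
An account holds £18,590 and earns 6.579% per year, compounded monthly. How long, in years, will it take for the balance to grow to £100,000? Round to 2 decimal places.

25.64 years

(1 + 0.0054825)^(12t) = 100,000/18,590 = 5.3792.
12t·ln(1 + 0.0054825) = ln(5.3792); 12t = 1.6825/0.00546753 ≈ 307.7345.
t ≈ 25.6445 years.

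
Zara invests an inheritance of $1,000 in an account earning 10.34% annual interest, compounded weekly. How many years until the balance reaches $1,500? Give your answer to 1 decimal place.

(1 + 0.00198846)^(52t) = 1,500/1,000 = 1.5.
52t·ln(1 + 0.00198846) = ln(1.5); 52t = 0.40547/0.00198649 ≈ 204.1116.
t ≈ 3.9252 years.

3.9 years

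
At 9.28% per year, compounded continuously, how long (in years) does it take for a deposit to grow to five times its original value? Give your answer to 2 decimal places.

e^(0.0928t) = 5, so 0.0928t = ln 5 ≈ 1.6094.
t ≈ 1.6094/0.0928 ≈ 17.3431.

17.34 years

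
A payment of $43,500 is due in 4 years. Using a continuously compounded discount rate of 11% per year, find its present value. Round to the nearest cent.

$28,015.58

P = A·e^(−rt) = 43,500·e^(−0.44).
e^(−0.44) ≈ 0.64403642108, so P ≈ 28,015.5843.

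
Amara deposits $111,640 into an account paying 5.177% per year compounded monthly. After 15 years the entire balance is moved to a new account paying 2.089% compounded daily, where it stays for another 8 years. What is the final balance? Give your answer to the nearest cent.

Phase 1: 111,640·(1 + 0.05177/12)^180 ≈ 242,295.7598.
Phase 2: 242,295.7598·(1 + 0.02089/365)^2920 ≈ 286,367.0403.

$286,367.04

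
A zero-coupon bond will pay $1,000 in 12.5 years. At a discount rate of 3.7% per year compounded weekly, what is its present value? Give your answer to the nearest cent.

$629.81

Periodic rate = 3.7%/52 = 0.000711538; 650 periods.
P = 1,000/(1 + 0.037/52)^650 ≈ 1,000/1.58777797 ≈ 629.8110.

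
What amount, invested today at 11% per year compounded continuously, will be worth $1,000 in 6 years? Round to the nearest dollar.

P = A·e^(−rt) = 1,000·e^(−0.66).
e^(−0.66) ≈ 0.516851334, so P ≈ 516.8513.

$517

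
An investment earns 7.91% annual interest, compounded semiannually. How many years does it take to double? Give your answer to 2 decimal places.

(1 + 0.03955)^(2t) = 2.
2t = ln 2 / ln(1 + 0.03955) ≈ 0.69315/0.0387879 ≈ 17.8702.
t ≈ 8.9351.

8.94 years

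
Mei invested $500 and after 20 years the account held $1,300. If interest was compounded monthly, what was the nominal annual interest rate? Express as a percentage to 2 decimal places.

The 240-period growth factor is 1,300/500 = 2.6.
r/12 = 2.6^(1/240) − 1 ≈ 0.00398923, so r ≈ 12·0.00398923 = 4.78708%.

4.79%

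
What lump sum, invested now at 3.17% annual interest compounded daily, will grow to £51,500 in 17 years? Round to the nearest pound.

Periodic rate = 3.17%/365 = 0.0000868493; 6205 periods.
P = 51,500/(1 + 0.0317/365)^6205 ≈ 51,500/1.7140801822 ≈ 30,045.2689.

£30,045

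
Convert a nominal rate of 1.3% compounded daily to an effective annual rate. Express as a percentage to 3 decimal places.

EAR = (1 + 1.3%/365)^365 − 1 = (1 + 0.0000356164)^365 − 1.
(1 + 0.0000356164)^365 ≈ 1.013085, so EAR ≈ 1.30846%.

1.308%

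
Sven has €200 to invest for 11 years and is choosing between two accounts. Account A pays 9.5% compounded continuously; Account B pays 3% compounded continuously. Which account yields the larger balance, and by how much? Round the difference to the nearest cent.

Account A, by €290.49

Account A growth factor: e^(0.095·11) = e^1.045 ≈ 2.84339852; balance ≈ 568.6797.
Account B growth factor: e^(0.03·11) = e^0.33 ≈ 1.39096813; balance ≈ 278.1936.
Account A is larger by 290.4861.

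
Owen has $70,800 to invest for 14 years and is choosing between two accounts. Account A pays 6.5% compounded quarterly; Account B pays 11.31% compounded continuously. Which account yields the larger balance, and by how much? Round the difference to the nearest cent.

A: (1 + 0.01625)^56 ≈ 2.46621696953, so 70,800 × 2.46621696953 ≈ 174,608.1614.
B: e^(0.1131·14) = e^1.5834 ≈ 4.87149075447, so 70,800 × 4.87149075447 ≈ 344,901.5454.
Difference ≈ 170,293.3840 in favor of B.

Account B, by $170,293.38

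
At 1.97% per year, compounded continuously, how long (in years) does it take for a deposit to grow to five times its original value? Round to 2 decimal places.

81.70 years

e^(0.0197t) = 5, so 0.0197t = ln 5 ≈ 1.6094.
t ≈ 1.6094/0.0197 ≈ 81.6974.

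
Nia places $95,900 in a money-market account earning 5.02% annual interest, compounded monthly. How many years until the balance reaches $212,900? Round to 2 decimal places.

We need (1 + 0.00418333)^(12t) = 2.22, so 12t = ln 2.22 / ln 1.004183 ≈ 191.0399.
t ≈ 191.0399/12 = 15.9200 years.

15.92 years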